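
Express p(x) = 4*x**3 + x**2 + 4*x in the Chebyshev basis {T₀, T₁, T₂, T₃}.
(1/2)T₀ + (7)T₁ + (1/2)T₂ + T₃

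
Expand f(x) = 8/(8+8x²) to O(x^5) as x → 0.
1 - x**2 + x**4 + O(x**5)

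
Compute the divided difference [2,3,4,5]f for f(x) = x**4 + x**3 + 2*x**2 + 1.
15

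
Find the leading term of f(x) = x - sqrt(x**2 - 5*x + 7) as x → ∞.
5/2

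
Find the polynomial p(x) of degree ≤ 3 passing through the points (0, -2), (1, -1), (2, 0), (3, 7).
x**3 - 3*x**2 + 3*x - 2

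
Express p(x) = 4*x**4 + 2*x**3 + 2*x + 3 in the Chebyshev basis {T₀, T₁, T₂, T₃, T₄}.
(9/2)T₀ + (7/2)T₁ + (2)T₂ + (1/2)T₃ + (1/2)T₄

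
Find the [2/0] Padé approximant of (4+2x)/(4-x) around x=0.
3*x**2/16 + 3*x/4 + 1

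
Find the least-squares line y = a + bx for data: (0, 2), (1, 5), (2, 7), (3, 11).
a = 19/10, b = 29/10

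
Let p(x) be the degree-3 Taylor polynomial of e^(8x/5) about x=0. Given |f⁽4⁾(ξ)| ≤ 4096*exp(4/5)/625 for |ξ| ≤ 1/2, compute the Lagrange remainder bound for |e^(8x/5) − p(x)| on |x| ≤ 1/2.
32*exp(4/5)/1875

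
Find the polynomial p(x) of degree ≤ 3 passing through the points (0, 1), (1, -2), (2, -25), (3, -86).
-3*x**3 - x**2 + x + 1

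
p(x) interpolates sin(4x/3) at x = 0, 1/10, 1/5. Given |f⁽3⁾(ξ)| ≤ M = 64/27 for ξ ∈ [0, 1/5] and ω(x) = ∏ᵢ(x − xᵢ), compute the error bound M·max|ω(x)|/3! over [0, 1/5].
8*sqrt(3)/91125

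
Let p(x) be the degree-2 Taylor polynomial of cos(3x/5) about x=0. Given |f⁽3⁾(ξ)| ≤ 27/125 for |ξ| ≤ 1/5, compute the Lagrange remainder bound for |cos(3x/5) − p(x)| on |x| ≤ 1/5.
9/31250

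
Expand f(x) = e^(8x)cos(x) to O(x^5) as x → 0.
1 + 8*x + 63*x**2/2 + 244*x**3/3 + 3713*x**4/24 + O(x**5)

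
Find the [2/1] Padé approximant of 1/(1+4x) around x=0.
1/(4*x + 1)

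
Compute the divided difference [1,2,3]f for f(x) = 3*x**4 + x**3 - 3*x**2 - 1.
78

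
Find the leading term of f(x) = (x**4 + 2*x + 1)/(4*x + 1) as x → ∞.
x**3/4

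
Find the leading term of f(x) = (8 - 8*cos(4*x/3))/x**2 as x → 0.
64/9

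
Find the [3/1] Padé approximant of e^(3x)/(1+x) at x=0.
(9*x**3/32 + 9*x**2/8 + 21*x/16 + 1)/(1 - 11*x/16)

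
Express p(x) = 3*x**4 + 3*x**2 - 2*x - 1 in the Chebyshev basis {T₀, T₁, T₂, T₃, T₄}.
(13/8)T₀ + (-2)T₁ + (3)T₂ + (3/8)T₄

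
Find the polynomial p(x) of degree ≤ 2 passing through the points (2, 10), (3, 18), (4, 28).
x**2 + 3*x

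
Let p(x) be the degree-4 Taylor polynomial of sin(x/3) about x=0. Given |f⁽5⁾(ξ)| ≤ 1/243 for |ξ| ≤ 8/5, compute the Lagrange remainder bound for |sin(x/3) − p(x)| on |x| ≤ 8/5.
4096/11390625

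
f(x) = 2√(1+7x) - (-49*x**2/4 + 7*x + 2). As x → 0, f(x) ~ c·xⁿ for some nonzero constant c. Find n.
3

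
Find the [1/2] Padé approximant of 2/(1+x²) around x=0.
2/(x**2 + 1)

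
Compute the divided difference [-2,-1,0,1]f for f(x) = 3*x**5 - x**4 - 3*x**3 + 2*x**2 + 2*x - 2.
14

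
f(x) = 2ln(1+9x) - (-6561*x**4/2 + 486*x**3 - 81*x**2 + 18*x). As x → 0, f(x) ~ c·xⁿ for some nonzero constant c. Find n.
5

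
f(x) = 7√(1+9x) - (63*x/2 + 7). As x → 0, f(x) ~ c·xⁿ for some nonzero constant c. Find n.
2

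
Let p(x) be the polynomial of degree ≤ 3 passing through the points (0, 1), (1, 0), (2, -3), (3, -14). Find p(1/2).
3/8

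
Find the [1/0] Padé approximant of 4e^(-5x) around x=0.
4 - 20*x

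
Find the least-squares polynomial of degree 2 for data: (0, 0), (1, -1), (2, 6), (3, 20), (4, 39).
-2/7 + (-247/70)x + (47/14)x²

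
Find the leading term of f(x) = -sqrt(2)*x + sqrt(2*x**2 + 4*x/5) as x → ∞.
sqrt(2)/5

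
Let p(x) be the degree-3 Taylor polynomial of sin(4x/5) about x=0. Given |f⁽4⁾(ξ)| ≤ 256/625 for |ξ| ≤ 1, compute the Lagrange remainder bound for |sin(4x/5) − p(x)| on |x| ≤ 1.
32/1875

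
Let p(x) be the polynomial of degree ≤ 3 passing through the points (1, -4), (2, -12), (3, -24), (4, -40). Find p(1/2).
-3/2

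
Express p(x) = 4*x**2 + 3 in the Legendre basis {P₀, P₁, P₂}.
(13/3)P₀ + (8/3)P₂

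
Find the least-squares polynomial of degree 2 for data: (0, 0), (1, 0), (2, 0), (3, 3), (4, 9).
12/35 + (-153/70)x + (15/14)x²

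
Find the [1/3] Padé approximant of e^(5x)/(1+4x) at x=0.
(55*x/28 + 1)/(2425*x**3/168 - 265*x**2/28 + 27*x/28 + 1)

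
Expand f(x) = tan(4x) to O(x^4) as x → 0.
4*x + 64*x**3/3 + O(x**4)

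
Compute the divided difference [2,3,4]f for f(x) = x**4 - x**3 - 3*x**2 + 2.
43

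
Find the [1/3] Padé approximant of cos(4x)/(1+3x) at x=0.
(1 - 20*x/9)/(56*x**3/9 + 4*x**2/3 + 7*x/9 + 1)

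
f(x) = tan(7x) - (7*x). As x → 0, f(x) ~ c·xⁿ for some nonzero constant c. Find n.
3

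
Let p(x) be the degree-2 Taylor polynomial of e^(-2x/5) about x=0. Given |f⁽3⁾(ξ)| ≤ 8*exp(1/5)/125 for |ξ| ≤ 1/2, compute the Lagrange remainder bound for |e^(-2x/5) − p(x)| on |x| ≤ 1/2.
exp(1/5)/750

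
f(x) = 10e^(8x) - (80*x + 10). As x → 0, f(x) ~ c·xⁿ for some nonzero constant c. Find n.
2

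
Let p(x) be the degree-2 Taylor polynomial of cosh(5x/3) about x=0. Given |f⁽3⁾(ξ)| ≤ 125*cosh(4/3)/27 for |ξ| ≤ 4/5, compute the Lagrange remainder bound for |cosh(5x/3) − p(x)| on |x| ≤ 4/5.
32*cosh(4/3)/81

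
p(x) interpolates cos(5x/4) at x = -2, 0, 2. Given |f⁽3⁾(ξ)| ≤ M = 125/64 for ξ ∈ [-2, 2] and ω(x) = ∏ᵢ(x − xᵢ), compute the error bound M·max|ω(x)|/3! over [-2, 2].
125*sqrt(3)/216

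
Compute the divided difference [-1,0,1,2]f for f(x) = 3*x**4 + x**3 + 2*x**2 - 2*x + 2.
7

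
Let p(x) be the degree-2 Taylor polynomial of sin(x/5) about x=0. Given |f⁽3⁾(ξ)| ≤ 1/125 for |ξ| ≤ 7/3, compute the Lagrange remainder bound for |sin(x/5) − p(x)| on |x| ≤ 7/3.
343/20250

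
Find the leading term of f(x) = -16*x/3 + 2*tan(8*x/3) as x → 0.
1024*x**3/81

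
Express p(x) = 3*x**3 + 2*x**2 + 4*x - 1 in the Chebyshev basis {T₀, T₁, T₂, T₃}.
(25/4)T₁ + T₂ + (3/4)T₃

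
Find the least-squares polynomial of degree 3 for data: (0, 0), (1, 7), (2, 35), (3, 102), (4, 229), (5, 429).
17/126 + (1273/756)x + (118/63)x² + (323/108)x³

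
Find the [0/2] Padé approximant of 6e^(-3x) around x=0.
6/(9*x**2/2 + 3*x + 1)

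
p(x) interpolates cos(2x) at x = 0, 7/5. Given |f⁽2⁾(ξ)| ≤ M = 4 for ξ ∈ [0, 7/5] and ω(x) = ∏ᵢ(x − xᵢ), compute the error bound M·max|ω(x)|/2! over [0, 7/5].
49/50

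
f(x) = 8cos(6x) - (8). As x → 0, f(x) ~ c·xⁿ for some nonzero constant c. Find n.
2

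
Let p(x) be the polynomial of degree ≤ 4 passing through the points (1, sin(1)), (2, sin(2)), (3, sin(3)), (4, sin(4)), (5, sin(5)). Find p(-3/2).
-2145*sin(2)/32 + 1155*sin(5)/128 + 5005*sin(3)/64 + 3003*sin(1)/128 - 1365*sin(4)/32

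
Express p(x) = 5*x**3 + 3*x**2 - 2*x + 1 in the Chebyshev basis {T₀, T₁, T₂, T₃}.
(5/2)T₀ + (7/4)T₁ + (3/2)T₂ + (5/4)T₃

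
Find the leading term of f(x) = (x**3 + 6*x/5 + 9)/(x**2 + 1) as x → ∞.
x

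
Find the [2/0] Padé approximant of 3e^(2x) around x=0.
6*x**2 + 6*x + 3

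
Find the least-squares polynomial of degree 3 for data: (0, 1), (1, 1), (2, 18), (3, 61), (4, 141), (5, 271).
6/7 + (-76/21)x + (33/14)x² + (11/6)x³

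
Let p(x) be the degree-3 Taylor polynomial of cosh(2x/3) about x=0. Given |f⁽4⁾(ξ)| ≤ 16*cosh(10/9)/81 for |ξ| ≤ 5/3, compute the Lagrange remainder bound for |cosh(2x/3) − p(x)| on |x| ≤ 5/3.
1250*cosh(10/9)/19683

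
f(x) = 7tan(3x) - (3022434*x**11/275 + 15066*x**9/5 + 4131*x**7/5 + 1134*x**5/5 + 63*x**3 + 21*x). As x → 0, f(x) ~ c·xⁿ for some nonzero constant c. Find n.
13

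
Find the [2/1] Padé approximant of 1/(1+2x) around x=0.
1/(2*x + 1)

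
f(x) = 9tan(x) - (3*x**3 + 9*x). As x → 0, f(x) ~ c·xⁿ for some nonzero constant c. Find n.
5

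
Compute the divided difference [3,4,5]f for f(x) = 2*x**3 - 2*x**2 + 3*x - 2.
22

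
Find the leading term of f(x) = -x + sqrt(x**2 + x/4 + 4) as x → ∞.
1/8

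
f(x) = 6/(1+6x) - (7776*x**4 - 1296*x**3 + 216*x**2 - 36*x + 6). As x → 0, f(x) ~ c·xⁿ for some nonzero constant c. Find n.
5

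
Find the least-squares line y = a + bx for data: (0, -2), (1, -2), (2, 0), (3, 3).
a = -14/5, b = 17/10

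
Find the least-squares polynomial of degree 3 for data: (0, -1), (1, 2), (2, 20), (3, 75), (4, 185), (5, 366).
-7/9 + (-101/378)x + (-46/63)x² + (167/54)x³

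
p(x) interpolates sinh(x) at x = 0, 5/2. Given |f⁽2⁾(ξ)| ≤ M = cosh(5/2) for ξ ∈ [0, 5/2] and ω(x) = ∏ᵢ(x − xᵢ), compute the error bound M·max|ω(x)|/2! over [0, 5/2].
25*cosh(5/2)/32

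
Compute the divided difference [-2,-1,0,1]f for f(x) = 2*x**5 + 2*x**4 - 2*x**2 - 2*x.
6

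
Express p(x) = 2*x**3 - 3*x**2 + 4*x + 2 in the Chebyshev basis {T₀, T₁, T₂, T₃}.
(1/2)T₀ + (11/2)T₁ + (-3/2)T₂ + (1/2)T₃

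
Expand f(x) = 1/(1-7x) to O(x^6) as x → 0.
1 + 7*x + 49*x**2 + 343*x**3 + 2401*x**4 + 16807*x**5 + O(x**6)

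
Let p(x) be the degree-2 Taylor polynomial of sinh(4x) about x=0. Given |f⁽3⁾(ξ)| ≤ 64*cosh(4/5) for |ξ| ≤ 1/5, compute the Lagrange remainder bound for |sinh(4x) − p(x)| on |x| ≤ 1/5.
32*cosh(4/5)/375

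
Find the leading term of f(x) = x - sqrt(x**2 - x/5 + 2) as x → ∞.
1/10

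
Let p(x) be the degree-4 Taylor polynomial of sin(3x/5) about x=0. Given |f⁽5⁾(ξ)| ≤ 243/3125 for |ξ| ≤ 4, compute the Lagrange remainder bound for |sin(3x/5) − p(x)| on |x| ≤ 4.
10368/15625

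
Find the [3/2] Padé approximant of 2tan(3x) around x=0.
(-18*x**3/5 + 6*x)/(1 - 18*x**2/5)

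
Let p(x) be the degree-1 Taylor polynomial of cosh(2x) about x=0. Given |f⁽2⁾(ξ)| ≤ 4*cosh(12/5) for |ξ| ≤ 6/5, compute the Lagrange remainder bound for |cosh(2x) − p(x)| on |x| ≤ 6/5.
72*cosh(12/5)/25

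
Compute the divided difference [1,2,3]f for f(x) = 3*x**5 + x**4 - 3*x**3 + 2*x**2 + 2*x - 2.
279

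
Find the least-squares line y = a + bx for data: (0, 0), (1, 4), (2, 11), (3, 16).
a = -1/2, b = 11/2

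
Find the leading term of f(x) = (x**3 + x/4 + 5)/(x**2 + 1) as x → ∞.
x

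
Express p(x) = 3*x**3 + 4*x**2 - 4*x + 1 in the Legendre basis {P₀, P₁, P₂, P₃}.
(7/3)P₀ + (-11/5)P₁ + (8/3)P₂ + (6/5)P₃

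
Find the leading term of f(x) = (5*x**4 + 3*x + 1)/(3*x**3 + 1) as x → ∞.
5*x/3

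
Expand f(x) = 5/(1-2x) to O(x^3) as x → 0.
5 + 10*x + 20*x**2 + O(x**3)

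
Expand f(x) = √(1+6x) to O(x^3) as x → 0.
1 + 3*x - 9*x**2/2 + O(x**3)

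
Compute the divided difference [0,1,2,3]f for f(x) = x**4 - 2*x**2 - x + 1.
6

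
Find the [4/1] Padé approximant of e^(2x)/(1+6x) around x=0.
(14858*x**4/20895 + 27704*x**3/20895 + 13938*x**2/6965 + 13928*x/6965 + 1)/(41788*x/6965 + 1)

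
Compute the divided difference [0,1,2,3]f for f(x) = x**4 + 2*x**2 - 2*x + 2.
6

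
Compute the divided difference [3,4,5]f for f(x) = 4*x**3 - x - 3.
48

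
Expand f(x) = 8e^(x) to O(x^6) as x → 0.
8 + 8*x + 4*x**2 + 4*x**3/3 + x**4/3 + x**5/15 + O(x**6)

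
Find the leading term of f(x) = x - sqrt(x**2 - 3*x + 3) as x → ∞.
3/2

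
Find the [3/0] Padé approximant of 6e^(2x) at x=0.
8*x**3 + 12*x**2 + 12*x + 6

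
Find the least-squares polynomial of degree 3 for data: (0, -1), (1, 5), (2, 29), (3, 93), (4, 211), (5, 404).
-19/21 + (223/126)x + (59/84)x² + (109/36)x³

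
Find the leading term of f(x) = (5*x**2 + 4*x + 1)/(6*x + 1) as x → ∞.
5*x/6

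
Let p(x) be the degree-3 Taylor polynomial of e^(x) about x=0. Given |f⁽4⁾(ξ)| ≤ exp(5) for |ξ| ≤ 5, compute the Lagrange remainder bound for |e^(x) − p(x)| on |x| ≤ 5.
625*exp(5)/24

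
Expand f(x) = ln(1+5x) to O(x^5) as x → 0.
5*x - 25*x**2/2 + 125*x**3/3 - 625*x**4/4 + O(x**5)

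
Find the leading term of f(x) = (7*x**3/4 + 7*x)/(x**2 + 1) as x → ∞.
7*x/4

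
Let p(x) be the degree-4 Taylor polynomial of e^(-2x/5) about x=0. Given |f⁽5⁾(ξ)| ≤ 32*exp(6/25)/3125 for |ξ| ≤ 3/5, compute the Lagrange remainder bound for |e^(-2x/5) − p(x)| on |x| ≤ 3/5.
324*exp(6/25)/48828125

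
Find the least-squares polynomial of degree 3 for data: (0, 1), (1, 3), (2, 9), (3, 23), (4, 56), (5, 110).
127/126 + (1985/756)x + (-409/252)x² + (59/54)x³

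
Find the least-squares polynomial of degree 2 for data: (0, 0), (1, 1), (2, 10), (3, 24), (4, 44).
-9/35 + (-83/70)x + (43/14)x²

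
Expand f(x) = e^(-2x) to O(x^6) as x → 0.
1 - 2*x + 2*x**2 - 4*x**3/3 + 2*x**4/3 - 4*x**5/15 + O(x**6)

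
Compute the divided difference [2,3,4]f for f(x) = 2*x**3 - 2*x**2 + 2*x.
16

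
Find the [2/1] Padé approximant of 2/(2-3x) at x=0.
1/(1 - 3*x/2)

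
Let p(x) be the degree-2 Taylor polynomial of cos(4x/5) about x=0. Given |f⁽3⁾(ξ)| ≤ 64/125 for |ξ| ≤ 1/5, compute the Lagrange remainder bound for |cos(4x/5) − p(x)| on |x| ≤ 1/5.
32/46875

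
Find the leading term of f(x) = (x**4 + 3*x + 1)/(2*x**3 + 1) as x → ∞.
x/2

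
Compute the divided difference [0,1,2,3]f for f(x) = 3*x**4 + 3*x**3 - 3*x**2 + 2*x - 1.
21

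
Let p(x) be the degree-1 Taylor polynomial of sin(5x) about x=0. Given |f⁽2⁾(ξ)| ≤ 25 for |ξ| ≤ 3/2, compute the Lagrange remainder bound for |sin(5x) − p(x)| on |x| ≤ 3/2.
225/8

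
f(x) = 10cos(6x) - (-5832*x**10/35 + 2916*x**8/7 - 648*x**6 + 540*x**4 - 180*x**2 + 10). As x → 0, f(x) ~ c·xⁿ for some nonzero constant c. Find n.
12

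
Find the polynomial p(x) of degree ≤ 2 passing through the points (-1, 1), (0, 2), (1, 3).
x + 2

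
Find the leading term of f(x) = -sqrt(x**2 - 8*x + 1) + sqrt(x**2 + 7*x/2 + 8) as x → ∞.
23/4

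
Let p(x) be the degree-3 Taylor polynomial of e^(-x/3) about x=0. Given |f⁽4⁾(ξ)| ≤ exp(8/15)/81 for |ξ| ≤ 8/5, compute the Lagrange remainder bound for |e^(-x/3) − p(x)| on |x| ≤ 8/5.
512*exp(8/15)/151875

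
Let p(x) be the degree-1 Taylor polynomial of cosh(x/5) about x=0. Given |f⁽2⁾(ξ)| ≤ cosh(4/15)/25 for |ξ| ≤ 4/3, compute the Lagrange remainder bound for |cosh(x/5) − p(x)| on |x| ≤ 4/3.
8*cosh(4/15)/225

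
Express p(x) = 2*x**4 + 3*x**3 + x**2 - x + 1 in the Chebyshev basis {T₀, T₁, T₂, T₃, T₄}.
(9/4)T₀ + (5/4)T₁ + (3/2)T₂ + (3/4)T₃ + (1/4)T₄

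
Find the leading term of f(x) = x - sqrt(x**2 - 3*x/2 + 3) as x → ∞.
3/4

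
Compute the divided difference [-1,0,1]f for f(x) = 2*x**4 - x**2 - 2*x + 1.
1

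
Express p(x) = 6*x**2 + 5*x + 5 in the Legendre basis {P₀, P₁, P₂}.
(7)P₀ + (5)P₁ + (4)P₂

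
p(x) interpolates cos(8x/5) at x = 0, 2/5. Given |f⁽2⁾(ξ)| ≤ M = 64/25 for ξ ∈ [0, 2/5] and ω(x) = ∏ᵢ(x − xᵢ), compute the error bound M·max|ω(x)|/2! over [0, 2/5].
32/625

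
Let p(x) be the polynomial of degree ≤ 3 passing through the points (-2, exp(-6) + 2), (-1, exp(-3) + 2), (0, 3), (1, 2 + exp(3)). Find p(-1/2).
(-1 + 9*exp(3) + (41 - exp(3))*exp(6))*exp(-6)/16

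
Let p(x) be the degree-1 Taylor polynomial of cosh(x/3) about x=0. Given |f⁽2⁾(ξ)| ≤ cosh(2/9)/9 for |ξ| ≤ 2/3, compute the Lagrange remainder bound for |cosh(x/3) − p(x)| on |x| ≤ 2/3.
2*cosh(2/9)/81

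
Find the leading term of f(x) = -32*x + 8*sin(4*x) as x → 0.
-256*x**3/3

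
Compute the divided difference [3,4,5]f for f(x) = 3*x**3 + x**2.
37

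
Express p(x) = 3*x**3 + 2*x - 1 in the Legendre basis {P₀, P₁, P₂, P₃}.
-P₀ + (19/5)P₁ + (6/5)P₃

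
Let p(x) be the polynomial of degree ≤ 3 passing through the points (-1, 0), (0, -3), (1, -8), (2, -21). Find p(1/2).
-39/8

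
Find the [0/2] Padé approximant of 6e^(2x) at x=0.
6/(2*x**2 - 2*x + 1)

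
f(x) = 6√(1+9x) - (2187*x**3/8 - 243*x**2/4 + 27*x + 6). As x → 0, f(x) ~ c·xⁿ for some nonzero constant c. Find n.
4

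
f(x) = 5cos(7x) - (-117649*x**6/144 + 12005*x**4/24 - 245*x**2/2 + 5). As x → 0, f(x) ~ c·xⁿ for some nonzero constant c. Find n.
8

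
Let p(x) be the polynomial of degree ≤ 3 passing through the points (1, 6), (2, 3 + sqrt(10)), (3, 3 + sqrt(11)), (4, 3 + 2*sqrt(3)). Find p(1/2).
-35*sqrt(10)/16 - 5*sqrt(3)/8 + 21*sqrt(11)/16 + 153/16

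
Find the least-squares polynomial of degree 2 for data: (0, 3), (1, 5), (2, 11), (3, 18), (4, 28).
99/35 + (101/70)x + (17/14)x²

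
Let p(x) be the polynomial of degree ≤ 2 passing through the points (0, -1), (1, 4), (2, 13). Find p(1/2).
1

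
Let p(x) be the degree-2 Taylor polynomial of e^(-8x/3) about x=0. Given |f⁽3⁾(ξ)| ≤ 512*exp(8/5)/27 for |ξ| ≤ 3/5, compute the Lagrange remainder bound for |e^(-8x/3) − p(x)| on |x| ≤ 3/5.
256*exp(8/5)/375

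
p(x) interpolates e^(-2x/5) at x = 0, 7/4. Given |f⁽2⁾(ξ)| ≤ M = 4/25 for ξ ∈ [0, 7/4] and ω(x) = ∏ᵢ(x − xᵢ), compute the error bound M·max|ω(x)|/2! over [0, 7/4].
49/800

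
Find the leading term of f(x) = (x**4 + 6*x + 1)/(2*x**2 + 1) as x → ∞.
x**2/2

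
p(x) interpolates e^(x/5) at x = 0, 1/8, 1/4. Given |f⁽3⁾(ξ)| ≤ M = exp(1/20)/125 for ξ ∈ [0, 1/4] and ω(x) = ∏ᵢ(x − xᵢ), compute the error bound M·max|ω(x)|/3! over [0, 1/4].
sqrt(3)*exp(1/20)/1728000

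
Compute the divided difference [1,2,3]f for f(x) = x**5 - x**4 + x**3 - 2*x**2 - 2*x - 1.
69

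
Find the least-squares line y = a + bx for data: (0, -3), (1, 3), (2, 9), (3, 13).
a = -13/5, b = 27/5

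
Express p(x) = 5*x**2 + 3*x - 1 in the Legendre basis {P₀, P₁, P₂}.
(2/3)P₀ + (3)P₁ + (10/3)P₂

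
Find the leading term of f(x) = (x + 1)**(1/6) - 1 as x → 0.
x/6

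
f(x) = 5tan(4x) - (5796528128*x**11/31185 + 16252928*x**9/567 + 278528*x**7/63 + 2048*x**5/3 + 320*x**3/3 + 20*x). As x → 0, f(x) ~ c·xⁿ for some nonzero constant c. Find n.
13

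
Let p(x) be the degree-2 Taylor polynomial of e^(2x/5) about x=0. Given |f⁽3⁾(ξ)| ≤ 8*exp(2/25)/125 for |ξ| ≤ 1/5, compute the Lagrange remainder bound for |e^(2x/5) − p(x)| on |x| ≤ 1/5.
4*exp(2/25)/46875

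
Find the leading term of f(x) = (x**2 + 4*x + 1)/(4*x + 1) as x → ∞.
x/4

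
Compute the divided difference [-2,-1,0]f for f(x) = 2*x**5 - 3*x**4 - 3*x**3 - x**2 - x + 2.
-43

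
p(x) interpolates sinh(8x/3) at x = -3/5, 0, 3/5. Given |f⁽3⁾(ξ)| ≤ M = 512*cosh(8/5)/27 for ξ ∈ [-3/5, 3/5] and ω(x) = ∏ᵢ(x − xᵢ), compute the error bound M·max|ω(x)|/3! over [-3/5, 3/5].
512*sqrt(3)*cosh(8/5)/3375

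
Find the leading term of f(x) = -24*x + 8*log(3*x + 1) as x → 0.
-36*x**2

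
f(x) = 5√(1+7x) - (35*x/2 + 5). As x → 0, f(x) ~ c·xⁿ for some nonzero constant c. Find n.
2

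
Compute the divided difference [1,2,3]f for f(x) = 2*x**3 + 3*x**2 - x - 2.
15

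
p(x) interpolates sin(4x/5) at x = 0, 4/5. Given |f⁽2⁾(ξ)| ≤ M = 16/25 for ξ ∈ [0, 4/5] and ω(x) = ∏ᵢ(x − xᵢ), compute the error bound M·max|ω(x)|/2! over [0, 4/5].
32/625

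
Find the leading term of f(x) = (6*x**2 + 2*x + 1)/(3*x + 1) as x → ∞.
2*x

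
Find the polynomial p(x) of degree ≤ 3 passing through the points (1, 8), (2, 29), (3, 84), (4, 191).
3*x**3 - x**2 + 3*x + 3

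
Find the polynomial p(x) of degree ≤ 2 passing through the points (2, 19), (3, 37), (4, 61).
3*x**2 + 3*x + 1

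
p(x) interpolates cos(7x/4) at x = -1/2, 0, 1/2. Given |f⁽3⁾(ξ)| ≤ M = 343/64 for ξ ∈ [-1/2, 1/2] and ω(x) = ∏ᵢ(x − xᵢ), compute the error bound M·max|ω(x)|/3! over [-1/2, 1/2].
343*sqrt(3)/13824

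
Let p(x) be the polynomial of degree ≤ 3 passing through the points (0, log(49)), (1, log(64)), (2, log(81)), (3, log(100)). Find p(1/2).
log(32*6**(3/4)*84035**(1/8)/9)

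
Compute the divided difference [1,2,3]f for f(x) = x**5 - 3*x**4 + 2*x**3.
27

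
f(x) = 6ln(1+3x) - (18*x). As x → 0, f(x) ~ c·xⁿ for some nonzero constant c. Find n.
2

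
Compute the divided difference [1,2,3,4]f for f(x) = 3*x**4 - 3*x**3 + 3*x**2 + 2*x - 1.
27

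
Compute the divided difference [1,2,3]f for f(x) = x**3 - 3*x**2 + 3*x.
3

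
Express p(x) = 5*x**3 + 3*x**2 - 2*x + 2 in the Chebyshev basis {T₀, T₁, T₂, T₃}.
(7/2)T₀ + (7/4)T₁ + (3/2)T₂ + (5/4)T₃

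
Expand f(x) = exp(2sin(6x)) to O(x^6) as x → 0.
1 + 12*x + 72*x**2 + 216*x**3 - 14904*x**5/5 + O(x**6)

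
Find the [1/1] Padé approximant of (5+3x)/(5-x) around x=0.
(3*x/5 + 1)/(1 - x/5)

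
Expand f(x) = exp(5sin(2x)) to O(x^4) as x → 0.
1 + 10*x + 50*x**2 + 160*x**3 + O(x**4)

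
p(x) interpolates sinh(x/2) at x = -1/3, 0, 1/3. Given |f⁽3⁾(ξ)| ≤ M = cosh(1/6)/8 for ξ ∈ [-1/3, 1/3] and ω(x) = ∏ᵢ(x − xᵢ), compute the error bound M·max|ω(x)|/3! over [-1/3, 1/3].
sqrt(3)*cosh(1/6)/5832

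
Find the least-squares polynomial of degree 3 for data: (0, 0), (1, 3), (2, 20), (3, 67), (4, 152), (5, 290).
2/21 + (-155/126)x + (143/84)x² + (73/36)x³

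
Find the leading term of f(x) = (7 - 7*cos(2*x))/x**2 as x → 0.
14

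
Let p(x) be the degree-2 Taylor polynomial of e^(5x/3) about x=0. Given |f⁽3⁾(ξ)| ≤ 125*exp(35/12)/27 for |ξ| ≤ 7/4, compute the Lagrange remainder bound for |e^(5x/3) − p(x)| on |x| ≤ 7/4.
42875*exp(35/12)/10368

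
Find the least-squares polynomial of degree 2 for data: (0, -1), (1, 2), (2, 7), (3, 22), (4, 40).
-24/35 + (-43/35)x + (20/7)x²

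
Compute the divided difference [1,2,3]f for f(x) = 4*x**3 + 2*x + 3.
24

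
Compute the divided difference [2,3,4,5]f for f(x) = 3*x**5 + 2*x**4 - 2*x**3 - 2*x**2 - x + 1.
401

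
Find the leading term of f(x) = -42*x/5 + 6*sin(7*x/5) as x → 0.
-343*x**3/125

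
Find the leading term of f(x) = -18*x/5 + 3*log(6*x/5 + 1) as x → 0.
-54*x**2/25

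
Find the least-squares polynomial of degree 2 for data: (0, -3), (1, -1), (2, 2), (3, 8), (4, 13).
-109/35 + (107/70)x + (9/14)x²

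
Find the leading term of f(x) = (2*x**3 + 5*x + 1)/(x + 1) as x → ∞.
2*x**2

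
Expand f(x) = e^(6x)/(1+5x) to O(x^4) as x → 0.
1 + x + 13*x**2 - 29*x**3 + O(x**4)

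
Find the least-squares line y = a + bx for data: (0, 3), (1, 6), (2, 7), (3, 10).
a = 16/5, b = 11/5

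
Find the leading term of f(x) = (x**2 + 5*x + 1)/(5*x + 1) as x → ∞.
x/5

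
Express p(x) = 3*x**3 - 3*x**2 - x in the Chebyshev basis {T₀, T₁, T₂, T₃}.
(-3/2)T₀ + (5/4)T₁ + (-3/2)T₂ + (3/4)T₃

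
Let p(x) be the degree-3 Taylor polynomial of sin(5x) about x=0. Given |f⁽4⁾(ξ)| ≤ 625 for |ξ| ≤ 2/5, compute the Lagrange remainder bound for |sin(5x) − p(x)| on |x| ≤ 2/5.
2/3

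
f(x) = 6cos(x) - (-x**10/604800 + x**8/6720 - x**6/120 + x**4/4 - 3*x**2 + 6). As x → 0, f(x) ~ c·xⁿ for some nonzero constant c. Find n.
12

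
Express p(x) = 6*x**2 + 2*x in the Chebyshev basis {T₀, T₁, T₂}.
(3)T₀ + (2)T₁ + (3)T₂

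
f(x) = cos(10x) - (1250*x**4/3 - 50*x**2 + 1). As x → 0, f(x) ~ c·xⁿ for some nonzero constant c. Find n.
6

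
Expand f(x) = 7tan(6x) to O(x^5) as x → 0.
42*x + 504*x**3 + O(x**5)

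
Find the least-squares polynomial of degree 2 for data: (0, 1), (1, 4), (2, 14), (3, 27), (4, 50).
8/7 + (-13/70)x + (43/14)x²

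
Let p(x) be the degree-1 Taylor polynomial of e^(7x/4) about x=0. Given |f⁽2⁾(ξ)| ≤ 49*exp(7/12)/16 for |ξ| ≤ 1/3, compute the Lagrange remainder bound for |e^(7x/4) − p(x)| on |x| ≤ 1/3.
49*exp(7/12)/288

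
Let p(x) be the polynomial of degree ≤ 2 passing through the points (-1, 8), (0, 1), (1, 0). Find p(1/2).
-1/4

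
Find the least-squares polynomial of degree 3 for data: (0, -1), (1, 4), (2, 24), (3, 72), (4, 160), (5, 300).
-121/126 + (925/756)x + (197/126)x² + (221/108)x³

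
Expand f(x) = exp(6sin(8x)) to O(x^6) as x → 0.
1 + 48*x + 1152*x**2 + 17920*x**3 + 196608*x**4 + 7675904*x**5/5 + O(x**6)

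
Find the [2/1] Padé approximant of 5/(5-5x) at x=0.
1/(1 - x)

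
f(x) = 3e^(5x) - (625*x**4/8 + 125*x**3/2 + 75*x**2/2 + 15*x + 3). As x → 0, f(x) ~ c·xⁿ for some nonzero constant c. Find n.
5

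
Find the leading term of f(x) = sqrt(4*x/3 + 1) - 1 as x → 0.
2*x/3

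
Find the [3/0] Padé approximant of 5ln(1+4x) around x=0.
20*x*(16*x**2 - 6*x + 3)/3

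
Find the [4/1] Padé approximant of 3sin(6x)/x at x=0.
972*x**4/5 - 108*x**2 + 18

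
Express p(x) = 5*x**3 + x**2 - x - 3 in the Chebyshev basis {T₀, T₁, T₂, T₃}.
(-5/2)T₀ + (11/4)T₁ + (1/2)T₂ + (5/4)T₃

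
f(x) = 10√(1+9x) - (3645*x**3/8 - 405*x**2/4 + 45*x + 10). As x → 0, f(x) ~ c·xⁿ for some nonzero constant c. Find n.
4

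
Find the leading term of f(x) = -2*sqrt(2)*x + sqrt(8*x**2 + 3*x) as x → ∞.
3*sqrt(2)/8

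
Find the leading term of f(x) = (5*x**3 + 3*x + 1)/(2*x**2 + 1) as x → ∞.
5*x/2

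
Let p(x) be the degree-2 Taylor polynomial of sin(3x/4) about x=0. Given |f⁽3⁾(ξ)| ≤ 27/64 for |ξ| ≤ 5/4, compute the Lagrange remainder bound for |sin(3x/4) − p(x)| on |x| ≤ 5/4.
1125/8192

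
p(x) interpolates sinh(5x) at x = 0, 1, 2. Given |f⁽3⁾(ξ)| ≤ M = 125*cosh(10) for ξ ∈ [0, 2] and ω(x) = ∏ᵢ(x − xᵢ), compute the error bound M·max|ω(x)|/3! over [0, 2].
125*sqrt(3)*cosh(10)/27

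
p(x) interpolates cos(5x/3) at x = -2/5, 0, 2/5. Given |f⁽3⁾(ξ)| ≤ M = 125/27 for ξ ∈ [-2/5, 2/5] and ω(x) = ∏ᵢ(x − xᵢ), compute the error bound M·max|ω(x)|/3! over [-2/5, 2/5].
8*sqrt(3)/729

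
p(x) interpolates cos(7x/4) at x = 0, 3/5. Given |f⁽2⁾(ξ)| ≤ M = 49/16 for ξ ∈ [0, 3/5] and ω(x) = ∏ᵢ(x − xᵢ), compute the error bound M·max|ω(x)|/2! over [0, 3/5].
441/3200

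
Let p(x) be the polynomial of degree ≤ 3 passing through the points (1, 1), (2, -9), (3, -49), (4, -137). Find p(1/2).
3/8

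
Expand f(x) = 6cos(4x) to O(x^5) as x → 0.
6 - 48*x**2 + 64*x**4 + O(x**5)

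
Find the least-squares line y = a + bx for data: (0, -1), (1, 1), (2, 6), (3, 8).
a = -13/10, b = 16/5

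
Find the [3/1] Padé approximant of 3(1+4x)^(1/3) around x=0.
(-64*x**3/27 + 16*x**2/3 + 12*x + 3)/(8*x/3 + 1)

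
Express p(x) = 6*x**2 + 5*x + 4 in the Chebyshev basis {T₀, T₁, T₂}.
(7)T₀ + (5)T₁ + (3)T₂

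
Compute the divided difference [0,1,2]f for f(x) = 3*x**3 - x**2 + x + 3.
8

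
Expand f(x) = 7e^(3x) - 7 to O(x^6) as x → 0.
21*x + 63*x**2/2 + 63*x**3/2 + 189*x**4/8 + 567*x**5/40 + O(x**6)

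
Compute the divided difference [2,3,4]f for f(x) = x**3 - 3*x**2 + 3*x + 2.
6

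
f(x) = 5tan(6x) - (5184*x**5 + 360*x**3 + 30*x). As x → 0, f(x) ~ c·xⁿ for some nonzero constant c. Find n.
7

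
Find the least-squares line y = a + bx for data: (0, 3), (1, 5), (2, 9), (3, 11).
a = 14/5, b = 14/5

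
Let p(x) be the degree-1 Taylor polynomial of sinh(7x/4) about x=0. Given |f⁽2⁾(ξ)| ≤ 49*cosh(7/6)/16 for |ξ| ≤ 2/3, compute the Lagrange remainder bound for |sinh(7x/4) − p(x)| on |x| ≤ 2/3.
49*cosh(7/6)/72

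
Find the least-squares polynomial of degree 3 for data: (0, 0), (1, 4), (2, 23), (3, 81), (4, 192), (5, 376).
13/63 + (73/189)x + (-26/63)x² + (83/27)x³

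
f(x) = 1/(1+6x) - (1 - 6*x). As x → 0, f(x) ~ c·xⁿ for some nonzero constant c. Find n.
2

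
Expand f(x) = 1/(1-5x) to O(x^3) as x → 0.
1 + 5*x + 25*x**2 + O(x**3)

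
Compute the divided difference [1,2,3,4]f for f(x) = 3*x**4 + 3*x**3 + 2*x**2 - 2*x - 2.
33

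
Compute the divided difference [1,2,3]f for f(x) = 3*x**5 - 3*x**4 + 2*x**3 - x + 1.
207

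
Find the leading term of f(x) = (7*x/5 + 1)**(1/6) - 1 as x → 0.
7*x/30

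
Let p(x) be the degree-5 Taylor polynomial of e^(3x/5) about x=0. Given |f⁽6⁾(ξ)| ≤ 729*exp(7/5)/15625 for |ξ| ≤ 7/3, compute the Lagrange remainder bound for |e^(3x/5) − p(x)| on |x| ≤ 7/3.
117649*exp(7/5)/11250000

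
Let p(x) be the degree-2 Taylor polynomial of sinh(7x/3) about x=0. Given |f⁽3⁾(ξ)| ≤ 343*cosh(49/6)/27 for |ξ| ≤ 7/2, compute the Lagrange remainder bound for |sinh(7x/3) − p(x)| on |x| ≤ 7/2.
117649*cosh(49/6)/1296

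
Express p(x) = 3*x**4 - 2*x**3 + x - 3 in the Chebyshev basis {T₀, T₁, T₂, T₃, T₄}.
(-15/8)T₀ + (-1/2)T₁ + (3/2)T₂ + (-1/2)T₃ + (3/8)T₄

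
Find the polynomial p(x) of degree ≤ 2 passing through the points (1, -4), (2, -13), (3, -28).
-3*x**2 - 1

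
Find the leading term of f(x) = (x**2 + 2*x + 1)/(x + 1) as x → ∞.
x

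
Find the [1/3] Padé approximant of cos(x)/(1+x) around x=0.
(1 - 5*x/12)/(7*x**3/24 + x**2/12 + 7*x/12 + 1)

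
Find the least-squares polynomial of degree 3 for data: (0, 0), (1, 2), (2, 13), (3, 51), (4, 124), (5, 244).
17/63 + (-241/189)x + (13/126)x² + (107/54)x³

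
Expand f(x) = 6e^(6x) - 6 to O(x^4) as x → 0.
36*x + 108*x**2 + 216*x**3 + O(x**4)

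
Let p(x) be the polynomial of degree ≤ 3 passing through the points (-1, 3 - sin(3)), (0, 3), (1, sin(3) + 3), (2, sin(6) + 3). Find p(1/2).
-sin(6)/16 + 5*sin(3)/8 + 3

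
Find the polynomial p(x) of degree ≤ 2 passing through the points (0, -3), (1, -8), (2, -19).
-3*x**2 - 2*x - 3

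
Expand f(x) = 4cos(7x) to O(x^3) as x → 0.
4 - 98*x**2 + O(x**3)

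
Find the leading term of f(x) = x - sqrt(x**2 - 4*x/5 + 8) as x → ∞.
2/5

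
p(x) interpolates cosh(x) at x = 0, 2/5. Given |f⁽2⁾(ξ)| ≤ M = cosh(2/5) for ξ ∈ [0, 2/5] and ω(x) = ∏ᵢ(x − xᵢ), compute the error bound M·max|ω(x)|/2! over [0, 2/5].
cosh(2/5)/50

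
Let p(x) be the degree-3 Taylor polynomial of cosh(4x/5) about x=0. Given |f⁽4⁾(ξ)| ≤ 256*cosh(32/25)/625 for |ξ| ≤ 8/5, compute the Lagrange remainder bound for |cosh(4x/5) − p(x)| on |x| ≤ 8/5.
131072*cosh(32/25)/1171875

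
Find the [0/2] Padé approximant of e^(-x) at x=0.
1/(x**2/2 + x + 1)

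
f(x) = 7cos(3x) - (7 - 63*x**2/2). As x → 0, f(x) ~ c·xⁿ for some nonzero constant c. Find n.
4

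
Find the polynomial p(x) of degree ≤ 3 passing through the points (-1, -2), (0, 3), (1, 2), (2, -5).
-3*x**2 + 2*x + 3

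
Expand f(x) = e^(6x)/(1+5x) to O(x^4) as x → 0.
1 + x + 13*x**2 - 29*x**3 + O(x**4)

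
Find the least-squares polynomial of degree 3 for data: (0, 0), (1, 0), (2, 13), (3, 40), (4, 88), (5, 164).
-5/21 + (-158/63)x + (55/21)x² + (8/9)x³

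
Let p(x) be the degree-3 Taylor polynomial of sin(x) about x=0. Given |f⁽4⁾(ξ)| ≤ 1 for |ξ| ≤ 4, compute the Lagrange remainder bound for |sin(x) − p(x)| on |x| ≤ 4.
32/3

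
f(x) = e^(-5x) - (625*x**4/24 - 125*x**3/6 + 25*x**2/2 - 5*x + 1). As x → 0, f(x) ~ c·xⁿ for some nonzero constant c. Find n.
5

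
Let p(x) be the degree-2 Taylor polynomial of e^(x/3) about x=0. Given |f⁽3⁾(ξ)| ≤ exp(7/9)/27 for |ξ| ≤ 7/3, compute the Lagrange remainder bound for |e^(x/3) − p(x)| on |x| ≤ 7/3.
343*exp(7/9)/4374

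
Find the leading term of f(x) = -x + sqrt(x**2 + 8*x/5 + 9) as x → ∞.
4/5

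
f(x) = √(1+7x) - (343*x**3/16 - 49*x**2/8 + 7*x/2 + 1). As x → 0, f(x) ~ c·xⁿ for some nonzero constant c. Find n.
4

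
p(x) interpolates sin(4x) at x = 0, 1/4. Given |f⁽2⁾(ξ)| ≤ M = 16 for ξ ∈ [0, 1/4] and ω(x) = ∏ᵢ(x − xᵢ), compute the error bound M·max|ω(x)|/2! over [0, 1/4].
1/8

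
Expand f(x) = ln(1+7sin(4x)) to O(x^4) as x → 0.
28*x - 392*x**2 + 21728*x**3/3 + O(x**4)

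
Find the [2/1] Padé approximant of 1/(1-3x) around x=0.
1/(1 - 3*x)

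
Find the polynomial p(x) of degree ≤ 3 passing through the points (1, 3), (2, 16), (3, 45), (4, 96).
x**3 + 2*x**2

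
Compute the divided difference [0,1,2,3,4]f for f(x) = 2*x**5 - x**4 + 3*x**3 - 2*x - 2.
19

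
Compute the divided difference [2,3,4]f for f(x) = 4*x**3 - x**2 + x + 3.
35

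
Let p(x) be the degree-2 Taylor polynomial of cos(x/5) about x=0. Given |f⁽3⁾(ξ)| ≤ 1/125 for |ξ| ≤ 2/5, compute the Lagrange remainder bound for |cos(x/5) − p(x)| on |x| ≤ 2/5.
4/46875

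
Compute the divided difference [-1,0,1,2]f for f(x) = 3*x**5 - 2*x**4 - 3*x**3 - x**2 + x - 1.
8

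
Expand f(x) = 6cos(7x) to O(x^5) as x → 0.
6 - 147*x**2 + 2401*x**4/4 + O(x**5)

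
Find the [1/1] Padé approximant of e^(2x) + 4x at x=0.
(17*x/3 + 1)/(1 - x/3)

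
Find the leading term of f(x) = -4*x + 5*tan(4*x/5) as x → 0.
64*x**3/75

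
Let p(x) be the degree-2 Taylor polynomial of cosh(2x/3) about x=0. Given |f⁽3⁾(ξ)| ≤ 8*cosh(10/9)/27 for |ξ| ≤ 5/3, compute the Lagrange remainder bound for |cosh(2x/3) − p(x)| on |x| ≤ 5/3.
500*cosh(10/9)/2187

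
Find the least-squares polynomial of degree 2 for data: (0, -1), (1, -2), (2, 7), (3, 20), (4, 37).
-59/35 + (-57/35)x + (20/7)x²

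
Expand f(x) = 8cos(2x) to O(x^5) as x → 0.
8 - 16*x**2 + 16*x**4/3 + O(x**5)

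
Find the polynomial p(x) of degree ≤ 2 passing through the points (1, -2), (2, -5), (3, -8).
1 - 3*x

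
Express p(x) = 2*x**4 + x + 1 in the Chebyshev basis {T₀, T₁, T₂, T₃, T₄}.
(7/4)T₀ + T₁ + T₂ + (1/4)T₄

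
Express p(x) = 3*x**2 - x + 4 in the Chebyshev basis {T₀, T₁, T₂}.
(11/2)T₀ - T₁ + (3/2)T₂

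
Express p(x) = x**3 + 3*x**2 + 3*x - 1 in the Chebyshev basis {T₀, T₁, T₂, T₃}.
(1/2)T₀ + (15/4)T₁ + (3/2)T₂ + (1/4)T₃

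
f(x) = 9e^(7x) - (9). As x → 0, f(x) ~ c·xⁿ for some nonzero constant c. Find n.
1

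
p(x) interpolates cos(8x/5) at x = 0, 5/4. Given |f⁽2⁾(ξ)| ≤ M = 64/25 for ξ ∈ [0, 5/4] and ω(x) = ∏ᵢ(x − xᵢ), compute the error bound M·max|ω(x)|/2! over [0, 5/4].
1/2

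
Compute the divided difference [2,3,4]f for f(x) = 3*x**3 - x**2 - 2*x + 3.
26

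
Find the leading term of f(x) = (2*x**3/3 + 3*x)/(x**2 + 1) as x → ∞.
2*x/3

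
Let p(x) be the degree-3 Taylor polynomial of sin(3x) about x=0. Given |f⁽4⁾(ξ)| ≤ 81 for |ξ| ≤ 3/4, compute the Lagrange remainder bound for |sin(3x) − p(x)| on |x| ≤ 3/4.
2187/2048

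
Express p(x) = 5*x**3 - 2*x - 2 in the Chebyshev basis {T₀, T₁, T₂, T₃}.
(-2)T₀ + (7/4)T₁ + (5/4)T₃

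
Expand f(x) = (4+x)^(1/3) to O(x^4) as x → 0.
2**(2/3) + 2**(2/3)*x/12 - 2**(2/3)*x**2/144 + 5*2**(2/3)*x**3/5184 + O(x**4)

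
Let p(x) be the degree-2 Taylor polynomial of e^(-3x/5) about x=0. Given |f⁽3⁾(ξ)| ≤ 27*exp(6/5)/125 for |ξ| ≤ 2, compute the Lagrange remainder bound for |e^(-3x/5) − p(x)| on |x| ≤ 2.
36*exp(6/5)/125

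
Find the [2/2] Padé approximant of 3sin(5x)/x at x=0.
(15 - 175*x**2/4)/(5*x**2/4 + 1)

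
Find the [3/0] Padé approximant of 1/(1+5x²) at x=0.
1 - 5*x**2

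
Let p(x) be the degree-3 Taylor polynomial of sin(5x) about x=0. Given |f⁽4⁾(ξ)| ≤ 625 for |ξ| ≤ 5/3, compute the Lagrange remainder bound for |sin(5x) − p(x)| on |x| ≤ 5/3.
390625/1944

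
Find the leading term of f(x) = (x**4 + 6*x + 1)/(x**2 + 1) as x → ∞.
x**2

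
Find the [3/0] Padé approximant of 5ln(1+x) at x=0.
5*x*(2*x**2 - 3*x + 6)/6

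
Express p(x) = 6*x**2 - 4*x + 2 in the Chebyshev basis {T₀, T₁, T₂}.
(5)T₀ + (-4)T₁ + (3)T₂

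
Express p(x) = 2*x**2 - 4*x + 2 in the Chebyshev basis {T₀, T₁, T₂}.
(3)T₀ + (-4)T₁ + T₂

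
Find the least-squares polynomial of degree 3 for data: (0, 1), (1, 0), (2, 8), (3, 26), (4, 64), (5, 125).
109/126 + (-1507/756)x + (185/252)x² + (25/27)x³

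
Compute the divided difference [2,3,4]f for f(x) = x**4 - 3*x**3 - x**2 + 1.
27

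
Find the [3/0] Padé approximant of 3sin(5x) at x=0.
-125*x**3/2 + 15*x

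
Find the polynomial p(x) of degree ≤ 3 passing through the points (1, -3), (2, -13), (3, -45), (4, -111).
-2*x**3 + x**2 + x - 3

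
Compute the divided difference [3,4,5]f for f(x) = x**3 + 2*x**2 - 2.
14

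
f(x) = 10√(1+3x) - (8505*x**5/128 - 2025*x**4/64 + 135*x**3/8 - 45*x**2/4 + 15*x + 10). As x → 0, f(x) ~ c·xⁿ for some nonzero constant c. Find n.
6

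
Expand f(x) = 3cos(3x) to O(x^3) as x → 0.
3 - 27*x**2/2 + O(x**3)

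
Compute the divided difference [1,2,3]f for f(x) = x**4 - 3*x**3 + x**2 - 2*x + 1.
8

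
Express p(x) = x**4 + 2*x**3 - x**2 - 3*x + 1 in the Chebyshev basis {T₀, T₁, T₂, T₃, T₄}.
(7/8)T₀ + (-3/2)T₁ + (1/2)T₃ + (1/8)T₄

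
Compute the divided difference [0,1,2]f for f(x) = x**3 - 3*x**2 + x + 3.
0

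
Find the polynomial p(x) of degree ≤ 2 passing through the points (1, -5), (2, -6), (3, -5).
x**2 - 4*x - 2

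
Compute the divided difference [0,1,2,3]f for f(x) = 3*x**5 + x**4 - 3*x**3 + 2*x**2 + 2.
78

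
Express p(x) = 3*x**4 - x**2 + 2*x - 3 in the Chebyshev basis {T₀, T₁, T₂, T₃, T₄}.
(-19/8)T₀ + (2)T₁ + T₂ + (3/8)T₄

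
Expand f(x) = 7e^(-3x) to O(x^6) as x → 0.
7 - 21*x + 63*x**2/2 - 63*x**3/2 + 189*x**4/8 - 567*x**5/40 + O(x**6)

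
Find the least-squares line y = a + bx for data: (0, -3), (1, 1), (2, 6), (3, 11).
a = -33/10, b = 47/10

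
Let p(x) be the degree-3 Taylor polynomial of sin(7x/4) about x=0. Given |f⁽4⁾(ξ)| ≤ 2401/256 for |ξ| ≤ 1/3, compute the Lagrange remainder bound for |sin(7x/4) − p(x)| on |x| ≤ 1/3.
2401/497664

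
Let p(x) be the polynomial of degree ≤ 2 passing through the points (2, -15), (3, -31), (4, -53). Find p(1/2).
-9/4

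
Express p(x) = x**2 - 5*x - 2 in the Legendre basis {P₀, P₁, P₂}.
(-5/3)P₀ + (-5)P₁ + (2/3)P₂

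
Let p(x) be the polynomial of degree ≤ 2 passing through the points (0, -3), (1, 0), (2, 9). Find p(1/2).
-9/4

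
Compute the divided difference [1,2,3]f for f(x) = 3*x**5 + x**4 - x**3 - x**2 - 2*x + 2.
288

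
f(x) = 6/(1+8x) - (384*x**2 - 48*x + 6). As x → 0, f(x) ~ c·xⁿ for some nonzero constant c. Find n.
3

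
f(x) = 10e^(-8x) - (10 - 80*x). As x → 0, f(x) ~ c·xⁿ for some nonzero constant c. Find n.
2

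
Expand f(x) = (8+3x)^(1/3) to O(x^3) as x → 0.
2 + x/4 - x**2/32 + O(x**3)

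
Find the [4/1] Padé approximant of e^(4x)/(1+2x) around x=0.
(32*x**4/5 + 64*x**3/15 + 24*x**2/5 + 12*x/5 + 1)/(2*x/5 + 1)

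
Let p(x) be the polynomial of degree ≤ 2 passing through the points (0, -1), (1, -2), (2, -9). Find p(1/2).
-3/4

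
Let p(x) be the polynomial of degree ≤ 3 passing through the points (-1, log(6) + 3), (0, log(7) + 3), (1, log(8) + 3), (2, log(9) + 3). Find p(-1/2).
log(2**(3/8)*3**(7/16)*7**(15/16)/2) + 3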